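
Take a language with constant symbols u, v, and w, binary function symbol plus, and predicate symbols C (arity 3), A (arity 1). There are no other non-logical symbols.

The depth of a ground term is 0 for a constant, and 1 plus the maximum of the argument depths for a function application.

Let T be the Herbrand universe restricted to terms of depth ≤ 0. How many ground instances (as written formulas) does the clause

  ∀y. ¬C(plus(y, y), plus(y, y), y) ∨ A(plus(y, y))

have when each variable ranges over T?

3

Ground terms of depth ≤ 0:
  If N_k denotes the number of depth-≤k ground terms, the 3 constants give N_0 = 3, and each function symbol of arity r contributes N_{k-1}^r new terms at level k: N_k = 3 + N_{k-1}^2.
  N_0 = 3
So there are 3 ground terms available for substitution.
There is 1 variable to instantiate (y),  occurring in at least one literal, so different choices give different ground instances.
Number of ground instances = 3.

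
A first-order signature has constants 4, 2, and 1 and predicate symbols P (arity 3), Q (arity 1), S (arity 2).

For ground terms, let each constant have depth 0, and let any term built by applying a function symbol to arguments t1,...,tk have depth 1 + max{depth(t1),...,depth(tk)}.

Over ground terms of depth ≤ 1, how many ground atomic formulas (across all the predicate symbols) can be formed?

39

First count ground terms of depth ≤ 1.
With no function symbols every ground term is a constant, so there are exactly 3 ground terms at every depth bound.
N_0 = 3
N_1 = 3
Explicitly: 4, 2, 1.
So |H| = 3.
Ground atoms are formed by filling each argument slot of a predicate with a term from H, so an r-ary predicate gives |H|^r atoms:
  P: 3^3 = 27;  Q: 3;  S: 3^2 = 9
Total ground atoms: 27 + 3 + 9 = 39.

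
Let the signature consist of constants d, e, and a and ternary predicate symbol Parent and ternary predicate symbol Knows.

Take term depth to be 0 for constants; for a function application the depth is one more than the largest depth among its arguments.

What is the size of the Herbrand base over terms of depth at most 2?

54

First count ground terms of depth ≤ 2.
With no function symbols every ground term is a constant, so there are exactly 3 ground terms at every depth bound.
N_0 = 3
N_1 = 3
N_2 = 3
Explicitly: d, e, a.
So |H| = 3.
Ground atoms are formed by filling each argument slot of a predicate with a term from H, so an r-ary predicate gives |H|^r atoms:
  Parent: 3^3 = 27;  Knows: 3^3 = 27
Total ground atoms: 27 + 27 = 54.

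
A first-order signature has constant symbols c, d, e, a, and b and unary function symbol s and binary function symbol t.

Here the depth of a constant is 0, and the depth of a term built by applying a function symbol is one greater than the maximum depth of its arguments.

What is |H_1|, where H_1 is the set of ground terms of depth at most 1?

35

Let N_k = |{terms of depth ≤ k}|. Then N_0 = 5 and N_k = 5 + N_{k-1} + N_{k-1}^2 for k ≥ 1 (one summand per function symbol, arity giving the exponent).
N_0 = 5
N_1 = 5 + 5 + 5^2 = 35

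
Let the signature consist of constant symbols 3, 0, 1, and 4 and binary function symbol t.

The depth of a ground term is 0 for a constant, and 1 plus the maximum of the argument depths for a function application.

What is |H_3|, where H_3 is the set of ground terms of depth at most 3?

If N_k denotes the number of depth-≤k ground terms, the 4 constants give N_0 = 4, and each function symbol of arity r contributes N_{k-1}^r new terms at level k: N_k = 4 + N_{k-1}^2.
N_0 = 4
N_1 = 4 + 4^2 = 20
N_2 = 4 + 20^2 = 404
N_3 = 4 + 404^2 = 163220

163220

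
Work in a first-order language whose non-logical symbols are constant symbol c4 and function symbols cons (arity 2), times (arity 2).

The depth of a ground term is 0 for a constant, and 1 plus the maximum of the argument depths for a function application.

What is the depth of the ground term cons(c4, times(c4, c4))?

2

depth(times(c4, c4)) = 1 + max(0, 0) = 1
depth(cons(c4, times(c4, c4))) = 1 + max(0, 1) = 2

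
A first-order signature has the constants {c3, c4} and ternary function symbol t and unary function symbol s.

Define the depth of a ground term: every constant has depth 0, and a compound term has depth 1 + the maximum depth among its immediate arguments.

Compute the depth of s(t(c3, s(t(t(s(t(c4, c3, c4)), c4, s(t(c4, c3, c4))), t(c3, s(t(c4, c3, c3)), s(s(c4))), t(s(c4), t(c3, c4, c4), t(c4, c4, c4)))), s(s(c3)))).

7

depth(t(c4, c3, c4)) = 1 + max(0, 0, 0) = 1
depth(s(t(c4, c3, c4))) = 1 + depth(t(c4, c3, c4)) = 1 + 1 = 2
depth(t(s(t(c4, c3, c4)), c4, s(t(c4, c3, c4)))) = 1 + max(2, 0, 2) = 3
depth(t(c4, c3, c3)) = 1 + max(0, 0, 0) = 1
depth(s(t(c4, c3, c3))) = 1 + depth(t(c4, c3, c3)) = 1 + 1 = 2
depth(s(c4)) = 1 + depth(c4) = 1 + 0 = 1
depth(s(s(c4))) = 1 + depth(s(c4)) = 1 + 1 = 2
depth(t(c3, s(t(c4, c3, c3)), s(s(c4)))) = 1 + max(0, 2, 2) = 3
depth(t(c3, c4, c4)) = 1 + max(0, 0, 0) = 1
depth(t(c4, c4, c4)) = 1 + max(0, 0, 0) = 1
depth(t(s(c4), t(c3, c4, c4), t(c4, c4, c4))) = 1 + max(1, 1, 1) = 2
depth(t(t(s(t(c4, c3, c4)), c4, s(t(c4, c3, c4))), t(c3, s(t(c4, c3, c3)), s(s(c4))), t(s(c4), t(c3, c4, c4), t(c4, c4, c4)))) = 1 + max(3, 3, 2) = 4
depth(s(t(t(s(t(c4, c3, c4)), c4, s(t(c4, c3, c4))), t(c3, s(t(c4, c3, c3)), s(s(c4))), t(s(c4), t(c3, c4, c4), t(c4, c4, c4))))) = 1 + depth(t(t(s(t(c4, c3, c4)), c4, s(t(c4, c3, c4))), t(c3, s(t(c4, c3, c3)), s(s(c4))), t(s(c4), t(c3, c4, c4), t(c4, c4, c4)))) = 1 + 4 = 5
depth(s(c3)) = 1 + depth(c3) = 1 + 0 = 1
depth(s(s(c3))) = 1 + depth(s(c3)) = 1 + 1 = 2
depth(t(c3, s(t(t(s(t(c4, c3, c4)), c4, s(t(c4, c3, c4))), t(c3, s(t(c4, c3, c3)), s(s(c4))), t(s(c4), t(c3, c4, c4), t(c4, c4, c4)))), s(s(c3)))) = 1 + max(0, 5, 2) = 6
depth(s(t(c3, s(t(t(s(t(c4, c3, c4)), c4, s(t(c4, c3, c4))), t(c3, s(t(c4, c3, c3)), s(s(c4))), t(s(c4), t(c3, c4, c4), t(c4, c4, c4)))), s(s(c3))))) = 1 + depth(t(c3, s(t(t(s(t(c4, c3, c4)), c4, s(t(c4, c3, c4))), t(c3, s(t(c4, c3, c3)), s(s(c4))), t(s(c4), t(c3, c4, c4), t(c4, c4, c4)))), s(s(c3)))) = 1 + 6 = 7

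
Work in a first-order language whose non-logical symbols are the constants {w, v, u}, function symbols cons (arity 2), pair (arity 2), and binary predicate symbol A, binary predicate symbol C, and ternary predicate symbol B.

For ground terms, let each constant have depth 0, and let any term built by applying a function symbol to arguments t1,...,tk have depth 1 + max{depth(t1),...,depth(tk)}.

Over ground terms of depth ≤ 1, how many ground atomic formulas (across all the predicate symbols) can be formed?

10143

First count ground terms of depth ≤ 1.
Count level by level. With function symbols cons/2, pair/2, the terms of depth ≤ k are the 3 constants together with each function applied to depth-≤(k−1) tuples, so N_k = 3 + N_{k-1}^2 + N_{k-1}^2.
N_0 = 3
N_1 = 3 + 3^2 + 3^2 = 21
So |H| = 21.
A ground atom is a predicate applied to a tuple of terms from H, so the count is the sum over predicates of |H|^arity:
  A: 21^2 = 441;  C: 21^2 = 441;  B: 21^3 = 9261
Total ground atoms: 441 + 441 + 9261 = 10143.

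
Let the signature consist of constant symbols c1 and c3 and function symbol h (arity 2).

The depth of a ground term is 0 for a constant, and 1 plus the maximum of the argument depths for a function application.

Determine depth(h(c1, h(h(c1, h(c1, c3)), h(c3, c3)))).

depth(h(c1, c3)) = 1 + max(0, 0) = 1
depth(h(c1, h(c1, c3))) = 1 + max(0, 1) = 2
depth(h(c3, c3)) = 1 + max(0, 0) = 1
depth(h(h(c1, h(c1, c3)), h(c3, c3))) = 1 + max(2, 1) = 3
depth(h(c1, h(h(c1, h(c1, c3)), h(c3, c3)))) = 1 + max(0, 3) = 4

4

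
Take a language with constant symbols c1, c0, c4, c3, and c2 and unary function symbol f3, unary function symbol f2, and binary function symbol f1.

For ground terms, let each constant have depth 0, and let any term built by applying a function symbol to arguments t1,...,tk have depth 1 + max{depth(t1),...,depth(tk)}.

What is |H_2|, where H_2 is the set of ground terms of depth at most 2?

1685

Let N_k = |{terms of depth ≤ k}|. Then N_0 = 5 and N_k = 5 + N_{k-1} + N_{k-1} + N_{k-1}^2 for k ≥ 1 (one summand per function symbol, arity giving the exponent).
N_0 = 5
N_1 = 5 + 5 + 5 + 5^2 = 40
N_2 = 5 + 40 + 40 + 40^2 = 1685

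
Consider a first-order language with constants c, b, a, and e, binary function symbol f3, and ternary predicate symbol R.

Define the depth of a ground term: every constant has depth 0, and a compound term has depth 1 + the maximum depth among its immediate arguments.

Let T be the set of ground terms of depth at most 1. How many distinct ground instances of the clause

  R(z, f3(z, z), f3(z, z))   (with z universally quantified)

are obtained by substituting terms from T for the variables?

20

Ground terms of depth ≤ 1:
  If N_k denotes the number of depth-≤k ground terms, the 4 constants give N_0 = 4, and each function symbol of arity r contributes N_{k-1}^r new terms at level k: N_k = 4 + N_{k-1}^2.
  N_0 = 4
  N_1 = 4 + 4^2 = 20
So there are 20 ground terms available for substitution.
There is 1 variable to instantiate (z),  occurring in at least one literal, so different choices give different ground instances.
Number of ground instances = 20.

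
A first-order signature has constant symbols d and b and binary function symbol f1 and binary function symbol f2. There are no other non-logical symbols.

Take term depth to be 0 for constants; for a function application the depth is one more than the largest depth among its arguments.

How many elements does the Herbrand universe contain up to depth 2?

202

Write N_k for the number of ground terms of depth ≤ k. A term of depth ≤ k is either a constant or a function symbol applied to arguments of depth ≤ k−1, so N_k = 2 + N_{k-1}^2 + N_{k-1}^2.
N_0 = 2
N_1 = 2 + 2^2 + 2^2 = 10
N_2 = 2 + 10^2 + 10^2 = 202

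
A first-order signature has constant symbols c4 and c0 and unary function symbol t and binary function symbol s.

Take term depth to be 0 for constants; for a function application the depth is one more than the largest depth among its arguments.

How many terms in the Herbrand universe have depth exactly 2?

Count level by level. With function symbols t/1, s/2, the terms of depth ≤ k are the 2 constants together with each function applied to depth-≤(k−1) tuples, so N_k = 2 + N_{k-1} + N_{k-1}^2.
N_0 = 2
N_1 = 2 + 2 + 2^2 = 8
N_2 = 2 + 8 + 8^2 = 74
Terms of depth exactly 2: N_2 − N_1 = 74 − 8 = 66.

66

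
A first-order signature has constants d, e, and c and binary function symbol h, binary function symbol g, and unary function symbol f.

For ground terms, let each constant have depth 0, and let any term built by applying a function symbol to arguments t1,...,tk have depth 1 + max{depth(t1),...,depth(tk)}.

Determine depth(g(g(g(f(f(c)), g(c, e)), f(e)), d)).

5

depth(f(c)) = 1 + depth(c) = 1 + 0 = 1
depth(f(f(c))) = 1 + depth(f(c)) = 1 + 1 = 2
depth(g(c, e)) = 1 + max(0, 0) = 1
depth(g(f(f(c)), g(c, e))) = 1 + max(2, 1) = 3
depth(f(e)) = 1 + depth(e) = 1 + 0 = 1
depth(g(g(f(f(c)), g(c, e)), f(e))) = 1 + max(3, 1) = 4
depth(g(g(g(f(f(c)), g(c, e)), f(e)), d)) = 1 + max(4, 0) = 5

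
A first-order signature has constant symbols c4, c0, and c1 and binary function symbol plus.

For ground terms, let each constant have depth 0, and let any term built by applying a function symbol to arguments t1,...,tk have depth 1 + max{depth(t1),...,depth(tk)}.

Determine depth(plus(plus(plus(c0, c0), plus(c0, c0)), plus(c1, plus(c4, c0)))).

3

depth(plus(c0, c0)) = 1 + max(0, 0) = 1
depth(plus(plus(c0, c0), plus(c0, c0))) = 1 + max(1, 1) = 2
depth(plus(c4, c0)) = 1 + max(0, 0) = 1
depth(plus(c1, plus(c4, c0))) = 1 + max(0, 1) = 2
depth(plus(plus(plus(c0, c0), plus(c0, c0)), plus(c1, plus(c4, c0)))) = 1 + max(2, 2) = 3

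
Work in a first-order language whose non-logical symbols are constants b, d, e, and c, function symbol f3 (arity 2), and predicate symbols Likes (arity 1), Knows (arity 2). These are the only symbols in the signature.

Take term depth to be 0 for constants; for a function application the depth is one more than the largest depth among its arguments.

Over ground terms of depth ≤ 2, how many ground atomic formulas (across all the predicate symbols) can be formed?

First count ground terms of depth ≤ 2.
Write N_k for the number of ground terms of depth ≤ k. A term of depth ≤ k is either a constant or a function symbol applied to arguments of depth ≤ k−1, so N_k = 4 + N_{k-1}^2.
N_0 = 4
N_1 = 4 + 4^2 = 20
N_2 = 4 + 20^2 = 404
So |H| = 404.
A ground atom is a predicate applied to a tuple of terms from H, so the count is the sum over predicates of |H|^arity:
  Likes: 404;  Knows: 404^2 = 163216
Total ground atoms: 404 + 163216 = 163620.

163620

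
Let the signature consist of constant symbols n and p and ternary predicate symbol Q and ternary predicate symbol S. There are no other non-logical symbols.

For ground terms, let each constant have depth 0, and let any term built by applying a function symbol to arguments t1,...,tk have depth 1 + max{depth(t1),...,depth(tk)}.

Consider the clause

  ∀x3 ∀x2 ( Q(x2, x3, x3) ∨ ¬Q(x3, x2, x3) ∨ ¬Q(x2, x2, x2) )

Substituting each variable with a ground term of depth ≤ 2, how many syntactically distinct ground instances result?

Ground terms of depth ≤ 2:
  With no function symbols every ground term is a constant, so there are exactly 2 ground terms at every depth bound.
  N_0 = 2
  N_1 = 2
  N_2 = 2
So there are 2 ground terms available for substitution.
Each of x3, x2 ranges independently over the available ground terms, and distinct assignments produce distinct instances.
Number of ground instances = 2^2 = 4.

4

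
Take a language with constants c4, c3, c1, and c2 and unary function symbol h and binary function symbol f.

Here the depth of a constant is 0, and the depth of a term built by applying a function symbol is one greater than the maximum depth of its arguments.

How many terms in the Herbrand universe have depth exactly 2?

Count level by level. With function symbols h/1, f/2, the terms of depth ≤ k are the 4 constants together with each function applied to depth-≤(k−1) tuples, so N_k = 4 + N_{k-1} + N_{k-1}^2.
N_0 = 4
N_1 = 4 + 4 + 4^2 = 24
N_2 = 4 + 24 + 24^2 = 604
Terms of depth exactly 2: N_2 − N_1 = 604 − 24 = 580.

580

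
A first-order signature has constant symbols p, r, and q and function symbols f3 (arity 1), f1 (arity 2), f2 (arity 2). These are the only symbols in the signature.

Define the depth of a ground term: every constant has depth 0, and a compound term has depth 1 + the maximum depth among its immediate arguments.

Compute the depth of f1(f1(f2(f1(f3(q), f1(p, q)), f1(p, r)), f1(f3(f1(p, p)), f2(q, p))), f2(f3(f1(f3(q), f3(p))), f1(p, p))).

5

depth(f3(q)) = 1 + depth(q) = 1 + 0 = 1
depth(f1(p, q)) = 1 + max(0, 0) = 1
depth(f1(f3(q), f1(p, q))) = 1 + max(1, 1) = 2
depth(f1(p, r)) = 1 + max(0, 0) = 1
depth(f2(f1(f3(q), f1(p, q)), f1(p, r))) = 1 + max(2, 1) = 3
depth(f1(p, p)) = 1 + max(0, 0) = 1
depth(f3(f1(p, p))) = 1 + depth(f1(p, p)) = 1 + 1 = 2
depth(f2(q, p)) = 1 + max(0, 0) = 1
depth(f1(f3(f1(p, p)), f2(q, p))) = 1 + max(2, 1) = 3
depth(f1(f2(f1(f3(q), f1(p, q)), f1(p, r)), f1(f3(f1(p, p)), f2(q, p)))) = 1 + max(3, 3) = 4
depth(f3(p)) = 1 + depth(p) = 1 + 0 = 1
depth(f1(f3(q), f3(p))) = 1 + max(1, 1) = 2
depth(f3(f1(f3(q), f3(p)))) = 1 + depth(f1(f3(q), f3(p))) = 1 + 2 = 3
depth(f2(f3(f1(f3(q), f3(p))), f1(p, p))) = 1 + max(3, 1) = 4
depth(f1(f1(f2(f1(f3(q), f1(p, q)), f1(p, r)), f1(f3(f1(p, p)), f2(q, p))), f2(f3(f1(f3(q), f3(p))), f1(p, p)))) = 1 + max(4, 4) = 5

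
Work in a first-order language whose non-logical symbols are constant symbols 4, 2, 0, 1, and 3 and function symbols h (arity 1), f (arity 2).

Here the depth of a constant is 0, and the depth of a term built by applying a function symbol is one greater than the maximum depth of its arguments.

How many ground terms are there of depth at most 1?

If N_k denotes the number of depth-≤k ground terms, the 5 constants give N_0 = 5, and each function symbol of arity r contributes N_{k-1}^r new terms at level k: N_k = 5 + N_{k-1} + N_{k-1}^2.
N_0 = 5
N_1 = 5 + 5 + 5^2 = 35

35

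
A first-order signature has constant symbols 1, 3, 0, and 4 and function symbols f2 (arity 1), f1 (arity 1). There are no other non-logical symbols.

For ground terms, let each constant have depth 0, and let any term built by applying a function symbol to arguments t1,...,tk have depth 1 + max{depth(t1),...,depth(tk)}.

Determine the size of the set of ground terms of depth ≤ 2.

Count level by level. With function symbols f2/1, f1/1, the terms of depth ≤ k are the 4 constants together with each function applied to depth-≤(k−1) tuples, so N_k = 4 + N_{k-1} + N_{k-1}.
N_0 = 4
N_1 = 4 + 4 + 4 = 12
N_2 = 4 + 12 + 12 = 28

28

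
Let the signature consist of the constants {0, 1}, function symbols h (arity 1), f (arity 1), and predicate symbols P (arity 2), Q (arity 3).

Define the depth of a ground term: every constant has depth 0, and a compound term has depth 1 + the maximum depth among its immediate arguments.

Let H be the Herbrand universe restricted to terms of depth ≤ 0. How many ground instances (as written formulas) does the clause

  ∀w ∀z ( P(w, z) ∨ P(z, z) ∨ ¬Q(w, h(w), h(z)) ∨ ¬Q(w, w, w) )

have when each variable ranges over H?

Ground terms of depth ≤ 0:
  Count level by level. With function symbols h/1, f/1, the terms of depth ≤ k are the 2 constants together with each function applied to depth-≤(k−1) tuples, so N_k = 2 + N_{k-1} + N_{k-1}.
  N_0 = 2
So there are 2 ground terms available for substitution.
The clause has 2 distinct variables (w, z), each appearing in the body. In the free term algebra distinct substitutions yield syntactically distinct ground instances.
Number of ground instances = 2^2 = 4.

4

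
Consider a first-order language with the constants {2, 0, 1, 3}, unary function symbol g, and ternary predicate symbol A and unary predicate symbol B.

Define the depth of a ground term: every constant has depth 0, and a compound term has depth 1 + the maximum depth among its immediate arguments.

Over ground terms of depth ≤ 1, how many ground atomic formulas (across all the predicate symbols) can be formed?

First count ground terms of depth ≤ 1.
If N_k denotes the number of depth-≤k ground terms, the 4 constants give N_0 = 4, and each function symbol of arity r contributes N_{k-1}^r new terms at level k: N_k = 4 + N_{k-1}.
N_0 = 4
N_1 = 4 + 4 = 8
Explicitly: 2, 0, 1, 3, g(2), g(0), g(1), g(3).
So |H| = 8.
Each predicate of arity r yields |H|^r ground atoms (one per choice of an r-tuple from H):
  A: 8^3 = 512;  B: 8
Total ground atoms: 512 + 8 = 520.

520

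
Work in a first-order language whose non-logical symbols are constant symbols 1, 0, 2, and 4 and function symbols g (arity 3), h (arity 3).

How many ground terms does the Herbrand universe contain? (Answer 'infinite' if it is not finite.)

infinite

The signature has at least one function symbol (g, arity 3) and at least one constant (1).
Iterating g gives infinitely many distinct ground terms: 1, g(1, 1, 1), g(g(1, 1, 1), g(1, 1, 1), g(1, 1, 1)), ...
So the Herbrand universe is infinite.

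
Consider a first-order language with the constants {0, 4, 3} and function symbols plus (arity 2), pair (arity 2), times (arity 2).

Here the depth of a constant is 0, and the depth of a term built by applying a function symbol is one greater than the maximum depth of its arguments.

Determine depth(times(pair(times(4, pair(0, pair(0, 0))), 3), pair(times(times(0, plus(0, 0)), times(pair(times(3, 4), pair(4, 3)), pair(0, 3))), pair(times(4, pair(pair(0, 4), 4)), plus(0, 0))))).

depth(pair(0, 0)) = 1 + max(0, 0) = 1
depth(pair(0, pair(0, 0))) = 1 + max(0, 1) = 2
depth(times(4, pair(0, pair(0, 0)))) = 1 + max(0, 2) = 3
depth(pair(times(4, pair(0, pair(0, 0))), 3)) = 1 + max(3, 0) = 4
depth(plus(0, 0)) = 1 + max(0, 0) = 1
depth(times(0, plus(0, 0))) = 1 + max(0, 1) = 2
depth(times(3, 4)) = 1 + max(0, 0) = 1
depth(pair(4, 3)) = 1 + max(0, 0) = 1
depth(pair(times(3, 4), pair(4, 3))) = 1 + max(1, 1) = 2
depth(pair(0, 3)) = 1 + max(0, 0) = 1
depth(times(pair(times(3, 4), pair(4, 3)), pair(0, 3))) = 1 + max(2, 1) = 3
depth(times(times(0, plus(0, 0)), times(pair(times(3, 4), pair(4, 3)), pair(0, 3)))) = 1 + max(2, 3) = 4
depth(pair(0, 4)) = 1 + max(0, 0) = 1
depth(pair(pair(0, 4), 4)) = 1 + max(1, 0) = 2
depth(times(4, pair(pair(0, 4), 4))) = 1 + max(0, 2) = 3
depth(pair(times(4, pair(pair(0, 4), 4)), plus(0, 0))) = 1 + max(3, 1) = 4
depth(pair(times(times(0, plus(0, 0)), times(pair(times(3, 4), pair(4, 3)), pair(0, 3))), pair(times(4, pair(pair(0, 4), 4)), plus(0, 0)))) = 1 + max(4, 4) = 5
depth(times(pair(times(4, pair(0, pair(0, 0))), 3), pair(times(times(0, plus(0, 0)), times(pair(times(3, 4), pair(4, 3)), pair(0, 3))), pair(times(4, pair(pair(0, 4), 4)), plus(0, 0))))) = 1 + max(4, 5) = 6

6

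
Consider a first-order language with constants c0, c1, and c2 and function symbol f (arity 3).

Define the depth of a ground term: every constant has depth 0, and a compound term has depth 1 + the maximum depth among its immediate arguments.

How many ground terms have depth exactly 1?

Let N_k count ground terms of depth at most k. Each non-constant term of depth ≤ k is some function symbol applied to depth-≤(k−1) arguments, giving N_k = 3 + N_{k-1}^3.
N_0 = 3
N_1 = 3 + 3^3 = 30
Terms of depth exactly 1: N_1 − N_0 = 30 − 3 = 27.

27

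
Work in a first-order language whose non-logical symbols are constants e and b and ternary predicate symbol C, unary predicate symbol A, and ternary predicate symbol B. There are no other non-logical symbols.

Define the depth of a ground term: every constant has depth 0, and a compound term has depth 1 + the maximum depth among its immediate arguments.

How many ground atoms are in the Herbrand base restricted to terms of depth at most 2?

First count ground terms of depth ≤ 2.
With no function symbols every ground term is a constant, so there are exactly 2 ground terms at every depth bound.
N_0 = 2
N_1 = 2
N_2 = 2
So |H| = 2.
A ground atom is a predicate applied to a tuple of terms from H, so the count is the sum over predicates of |H|^arity:
  C: 2^3 = 8;  A: 2;  B: 2^3 = 8
Total ground atoms: 8 + 2 + 8 = 18.

18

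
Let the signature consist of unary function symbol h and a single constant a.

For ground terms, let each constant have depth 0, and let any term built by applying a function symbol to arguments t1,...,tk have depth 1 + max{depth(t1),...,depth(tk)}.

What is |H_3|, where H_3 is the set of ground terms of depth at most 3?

Count level by level. With function symbols h/1, the terms of depth ≤ k are the 1 constant together with each function applied to depth-≤(k−1) tuples, so N_k = 1 + N_{k-1}.
N_0 = 1
N_1 = 1 + 1 = 2
N_2 = 1 + 2 = 3
N_3 = 1 + 3 = 4

4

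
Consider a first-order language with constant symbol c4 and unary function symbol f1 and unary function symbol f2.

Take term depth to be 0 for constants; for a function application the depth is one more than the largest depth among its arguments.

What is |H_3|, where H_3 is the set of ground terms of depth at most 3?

15

If N_k denotes the number of depth-≤k ground terms, the 1 constant gives N_0 = 1, and each function symbol of arity r contributes N_{k-1}^r new terms at level k: N_k = 1 + N_{k-1} + N_{k-1}.
N_0 = 1
N_1 = 1 + 1 + 1 = 3
N_2 = 1 + 3 + 3 = 7
N_3 = 1 + 7 + 7 = 15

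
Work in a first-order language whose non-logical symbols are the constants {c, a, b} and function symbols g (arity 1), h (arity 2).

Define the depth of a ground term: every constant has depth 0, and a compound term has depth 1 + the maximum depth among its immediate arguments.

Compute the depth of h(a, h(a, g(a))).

depth(g(a)) = 1 + depth(a) = 1 + 0 = 1
depth(h(a, g(a))) = 1 + max(0, 1) = 2
depth(h(a, h(a, g(a)))) = 1 + max(0, 2) = 3

3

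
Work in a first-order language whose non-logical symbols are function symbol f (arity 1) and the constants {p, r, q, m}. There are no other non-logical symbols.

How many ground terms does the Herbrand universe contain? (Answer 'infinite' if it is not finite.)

The signature has at least one function symbol (f, arity 1) and at least one constant (p).
Iterating f gives infinitely many distinct ground terms: p, f(p), f(f(p)), ...
So the Herbrand universe is infinite.

infinite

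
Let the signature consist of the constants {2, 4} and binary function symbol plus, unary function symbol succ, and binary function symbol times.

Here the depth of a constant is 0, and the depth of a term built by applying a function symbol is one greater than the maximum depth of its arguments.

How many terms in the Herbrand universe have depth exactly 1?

Count level by level. With function symbols plus/2, succ/1, times/2, the terms of depth ≤ k are the 2 constants together with each function applied to depth-≤(k−1) tuples, so N_k = 2 + N_{k-1}^2 + N_{k-1} + N_{k-1}^2.
N_0 = 2
N_1 = 2 + 2^2 + 2 + 2^2 = 12
Terms of depth exactly 1: N_1 − N_0 = 12 − 2 = 10.

10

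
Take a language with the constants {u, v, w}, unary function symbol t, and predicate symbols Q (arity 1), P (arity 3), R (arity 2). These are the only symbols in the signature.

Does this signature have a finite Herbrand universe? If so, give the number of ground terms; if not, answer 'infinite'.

infinite

The signature has at least one function symbol (t, arity 1) and at least one constant (u).
Iterating t gives infinitely many distinct ground terms: u, t(u), t(t(u)), ...
So the Herbrand universe is infinite.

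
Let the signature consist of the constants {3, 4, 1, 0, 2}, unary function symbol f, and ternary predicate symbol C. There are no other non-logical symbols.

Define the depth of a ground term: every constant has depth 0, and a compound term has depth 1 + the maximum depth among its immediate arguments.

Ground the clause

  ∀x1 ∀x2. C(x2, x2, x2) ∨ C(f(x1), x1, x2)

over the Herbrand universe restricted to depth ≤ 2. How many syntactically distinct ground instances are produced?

Ground terms of depth ≤ 2:
  Let N_k count ground terms of depth at most k. Each non-constant term of depth ≤ k is some function symbol applied to depth-≤(k−1) arguments, giving N_k = 5 + N_{k-1}.
  N_0 = 5
  N_1 = 5 + 5 = 10
  N_2 = 5 + 10 = 15
So there are 15 ground terms available for substitution.
The clause has 2 distinct variables (x1, x2), each appearing in the body. In the free term algebra distinct substitutions yield syntactically distinct ground instances.
Number of ground instances = 15^2 = 225.

225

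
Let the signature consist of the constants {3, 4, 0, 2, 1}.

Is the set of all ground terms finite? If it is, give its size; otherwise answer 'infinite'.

5

There are no function symbols, so every ground term is one of the 5 constants.
The Herbrand universe is {3, 4, 0, 2, 1}, which is finite with 5 elements.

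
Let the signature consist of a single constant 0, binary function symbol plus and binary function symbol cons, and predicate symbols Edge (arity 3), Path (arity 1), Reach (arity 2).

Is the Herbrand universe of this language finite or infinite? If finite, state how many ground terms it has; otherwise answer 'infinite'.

infinite

The signature has at least one function symbol (plus, arity 2) and at least one constant (0).
Iterating plus gives infinitely many distinct ground terms: 0, plus(0, 0), plus(plus(0, 0), plus(0, 0)), ...
So the Herbrand universe is infinite.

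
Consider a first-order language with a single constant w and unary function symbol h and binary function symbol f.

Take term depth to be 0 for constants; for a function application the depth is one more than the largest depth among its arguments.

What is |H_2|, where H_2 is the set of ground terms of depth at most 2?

13

Let N_k count ground terms of depth at most k. Each non-constant term of depth ≤ k is some function symbol applied to depth-≤(k−1) arguments, giving N_k = 1 + N_{k-1} + N_{k-1}^2.
N_0 = 1
N_1 = 1 + 1 + 1^2 = 3
N_2 = 1 + 3 + 3^2 = 13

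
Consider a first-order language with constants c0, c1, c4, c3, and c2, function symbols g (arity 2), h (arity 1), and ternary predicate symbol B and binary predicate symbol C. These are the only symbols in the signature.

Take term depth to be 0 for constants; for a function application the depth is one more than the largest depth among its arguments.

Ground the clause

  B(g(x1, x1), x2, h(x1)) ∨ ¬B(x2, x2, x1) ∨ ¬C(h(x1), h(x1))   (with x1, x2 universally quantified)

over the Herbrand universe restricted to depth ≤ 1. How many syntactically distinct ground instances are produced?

1225

Ground terms of depth ≤ 1:
  Let N_k count ground terms of depth at most k. Each non-constant term of depth ≤ k is some function symbol applied to depth-≤(k−1) arguments, giving N_k = 5 + N_{k-1}^2 + N_{k-1}.
  N_0 = 5
  N_1 = 5 + 5^2 + 5 = 35
So there are 35 ground terms available for substitution.
There are 2 variables to instantiate (x1, x2), each occurring in at least one literal, so different choices give different ground instances.
Number of ground instances = 35^2 = 1225.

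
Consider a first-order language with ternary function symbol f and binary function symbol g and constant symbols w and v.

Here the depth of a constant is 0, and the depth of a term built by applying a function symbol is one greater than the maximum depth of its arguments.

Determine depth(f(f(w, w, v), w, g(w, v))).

2

depth(f(w, w, v)) = 1 + max(0, 0, 0) = 1
depth(g(w, v)) = 1 + max(0, 0) = 1
depth(f(f(w, w, v), w, g(w, v))) = 1 + max(1, 0, 1) = 2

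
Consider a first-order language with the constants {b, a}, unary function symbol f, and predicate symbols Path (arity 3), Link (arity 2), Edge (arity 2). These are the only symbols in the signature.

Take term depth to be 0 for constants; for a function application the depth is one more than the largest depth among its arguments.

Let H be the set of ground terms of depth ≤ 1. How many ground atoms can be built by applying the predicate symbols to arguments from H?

96

First count ground terms of depth ≤ 1.
If N_k denotes the number of depth-≤k ground terms, the 2 constants give N_0 = 2, and each function symbol of arity r contributes N_{k-1}^r new terms at level k: N_k = 2 + N_{k-1}.
N_0 = 2
N_1 = 2 + 2 = 4
Explicitly: b, a, f(b), f(a).
So |H| = 4.
For each predicate symbol, the number of ground atoms is |H| raised to its arity; summing:
  Path: 4^3 = 64;  Link: 4^2 = 16;  Edge: 4^2 = 16
Total ground atoms: 64 + 16 + 16 = 96.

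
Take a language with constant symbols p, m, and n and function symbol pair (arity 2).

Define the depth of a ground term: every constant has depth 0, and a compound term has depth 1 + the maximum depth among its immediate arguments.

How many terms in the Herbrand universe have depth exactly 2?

Write N_k for the number of ground terms of depth ≤ k. A term of depth ≤ k is either a constant or a function symbol applied to arguments of depth ≤ k−1, so N_k = 3 + N_{k-1}^2.
N_0 = 3
N_1 = 3 + 3^2 = 12
N_2 = 3 + 12^2 = 147
Terms of depth exactly 2: N_2 − N_1 = 147 − 12 = 135.

135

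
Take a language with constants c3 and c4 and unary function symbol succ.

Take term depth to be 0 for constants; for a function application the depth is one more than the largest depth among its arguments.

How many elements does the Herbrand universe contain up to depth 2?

6

Let N_k = |{terms of depth ≤ k}|. Then N_0 = 2 and N_k = 2 + N_{k-1} for k ≥ 1 (one summand per function symbol, arity giving the exponent).
N_0 = 2
N_1 = 2 + 2 = 4
N_2 = 2 + 4 = 6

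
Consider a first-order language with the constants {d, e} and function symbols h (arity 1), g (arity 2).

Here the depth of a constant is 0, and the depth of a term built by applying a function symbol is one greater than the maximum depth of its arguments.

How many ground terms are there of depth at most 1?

Write N_k for the number of ground terms of depth ≤ k. A term of depth ≤ k is either a constant or a function symbol applied to arguments of depth ≤ k−1, so N_k = 2 + N_{k-1} + N_{k-1}^2.
N_0 = 2
N_1 = 2 + 2 + 2^2 = 8

8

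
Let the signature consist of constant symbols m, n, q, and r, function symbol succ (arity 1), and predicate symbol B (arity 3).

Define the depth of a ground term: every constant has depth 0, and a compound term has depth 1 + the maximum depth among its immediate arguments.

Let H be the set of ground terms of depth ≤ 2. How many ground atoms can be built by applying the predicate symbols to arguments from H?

1728

First count ground terms of depth ≤ 2.
If N_k denotes the number of depth-≤k ground terms, the 4 constants give N_0 = 4, and each function symbol of arity r contributes N_{k-1}^r new terms at level k: N_k = 4 + N_{k-1}.
N_0 = 4
N_1 = 4 + 4 = 8
N_2 = 4 + 8 = 12
Explicitly: m, n, q, r, succ(m), succ(n), succ(q), succ(r), succ(succ(m)), succ(succ(n)), succ(succ(q)), succ(succ(r)).
So |H| = 12.
For each predicate symbol, the number of ground atoms is |H| raised to its arity; summing:
  B: 12^3 = 1728
Total ground atoms: 1728.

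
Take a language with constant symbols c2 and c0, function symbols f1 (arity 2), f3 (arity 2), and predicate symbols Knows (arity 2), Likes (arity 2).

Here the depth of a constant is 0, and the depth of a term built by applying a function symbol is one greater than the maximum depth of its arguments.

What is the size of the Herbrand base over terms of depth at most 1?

First count ground terms of depth ≤ 1.
Count level by level. With function symbols f1/2, f3/2, the terms of depth ≤ k are the 2 constants together with each function applied to depth-≤(k−1) tuples, so N_k = 2 + N_{k-1}^2 + N_{k-1}^2.
N_0 = 2
N_1 = 2 + 2^2 + 2^2 = 10
Explicitly: c2, c0, f1(c2, c2), f1(c2, c0), f1(c0, c2), f1(c0, c0), f3(c2, c2), f3(c2, c0), f3(c0, c2), f3(c0, c0).
So |H| = 10.
A ground atom is a predicate applied to a tuple of terms from H, so the count is the sum over predicates of |H|^arity:
  Knows: 10^2 = 100;  Likes: 10^2 = 100
Total ground atoms: 100 + 100 = 200.

200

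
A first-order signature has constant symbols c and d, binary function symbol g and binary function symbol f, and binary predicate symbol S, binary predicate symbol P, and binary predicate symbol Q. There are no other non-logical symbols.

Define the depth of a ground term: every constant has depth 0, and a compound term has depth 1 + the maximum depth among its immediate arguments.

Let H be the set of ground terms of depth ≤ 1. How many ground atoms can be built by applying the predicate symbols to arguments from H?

First count ground terms of depth ≤ 1.
Count level by level. With function symbols g/2, f/2, the terms of depth ≤ k are the 2 constants together with each function applied to depth-≤(k−1) tuples, so N_k = 2 + N_{k-1}^2 + N_{k-1}^2.
N_0 = 2
N_1 = 2 + 2^2 + 2^2 = 10
Explicitly: c, d, g(c, c), g(c, d), g(d, c), g(d, d), f(c, c), f(c, d), f(d, c), f(d, d).
So |H| = 10.
Ground atoms are formed by filling each argument slot of a predicate with a term from H, so an r-ary predicate gives |H|^r atoms:
  S: 10^2 = 100;  P: 10^2 = 100;  Q: 10^2 = 100
Total ground atoms: 100 + 100 + 100 = 300.

300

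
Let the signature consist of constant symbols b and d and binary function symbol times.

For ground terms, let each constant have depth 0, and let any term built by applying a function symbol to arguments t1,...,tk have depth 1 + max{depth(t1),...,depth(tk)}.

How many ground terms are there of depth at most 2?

38

Let N_k = |{terms of depth ≤ k}|. Then N_0 = 2 and N_k = 2 + N_{k-1}^2 for k ≥ 1 (one summand per function symbol, arity giving the exponent).
N_0 = 2
N_1 = 2 + 2^2 = 6
N_2 = 2 + 6^2 = 38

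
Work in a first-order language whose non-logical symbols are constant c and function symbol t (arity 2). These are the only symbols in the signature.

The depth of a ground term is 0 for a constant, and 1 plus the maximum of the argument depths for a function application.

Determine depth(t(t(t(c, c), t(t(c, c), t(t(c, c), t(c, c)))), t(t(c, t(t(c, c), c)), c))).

depth(t(c, c)) = 1 + max(0, 0) = 1
depth(t(t(c, c), t(c, c))) = 1 + max(1, 1) = 2
depth(t(t(c, c), t(t(c, c), t(c, c)))) = 1 + max(1, 2) = 3
depth(t(t(c, c), t(t(c, c), t(t(c, c), t(c, c))))) = 1 + max(1, 3) = 4
depth(t(t(c, c), c)) = 1 + max(1, 0) = 2
depth(t(c, t(t(c, c), c))) = 1 + max(0, 2) = 3
depth(t(t(c, t(t(c, c), c)), c)) = 1 + max(3, 0) = 4
depth(t(t(t(c, c), t(t(c, c), t(t(c, c), t(c, c)))), t(t(c, t(t(c, c), c)), c))) = 1 + max(4, 4) = 5

5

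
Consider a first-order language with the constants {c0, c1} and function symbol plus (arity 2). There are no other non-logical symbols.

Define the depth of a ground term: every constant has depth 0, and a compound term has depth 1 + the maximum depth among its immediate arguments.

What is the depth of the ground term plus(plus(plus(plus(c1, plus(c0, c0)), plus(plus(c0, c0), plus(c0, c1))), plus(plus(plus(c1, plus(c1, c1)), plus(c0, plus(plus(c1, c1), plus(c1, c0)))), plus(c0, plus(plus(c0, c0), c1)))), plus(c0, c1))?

depth(plus(c0, c0)) = 1 + max(0, 0) = 1
depth(plus(c1, plus(c0, c0))) = 1 + max(0, 1) = 2
depth(plus(c0, c1)) = 1 + max(0, 0) = 1
depth(plus(plus(c0, c0), plus(c0, c1))) = 1 + max(1, 1) = 2
depth(plus(plus(c1, plus(c0, c0)), plus(plus(c0, c0), plus(c0, c1)))) = 1 + max(2, 2) = 3
depth(plus(c1, c1)) = 1 + max(0, 0) = 1
depth(plus(c1, plus(c1, c1))) = 1 + max(0, 1) = 2
depth(plus(c1, c0)) = 1 + max(0, 0) = 1
depth(plus(plus(c1, c1), plus(c1, c0))) = 1 + max(1, 1) = 2
depth(plus(c0, plus(plus(c1, c1), plus(c1, c0)))) = 1 + max(0, 2) = 3
depth(plus(plus(c1, plus(c1, c1)), plus(c0, plus(plus(c1, c1), plus(c1, c0))))) = 1 + max(2, 3) = 4
depth(plus(plus(c0, c0), c1)) = 1 + max(1, 0) = 2
depth(plus(c0, plus(plus(c0, c0), c1))) = 1 + max(0, 2) = 3
depth(plus(plus(plus(c1, plus(c1, c1)), plus(c0, plus(plus(c1, c1), plus(c1, c0)))), plus(c0, plus(plus(c0, c0), c1)))) = 1 + max(4, 3) = 5
depth(plus(plus(plus(c1, plus(c0, c0)), plus(plus(c0, c0), plus(c0, c1))), plus(plus(plus(c1, plus(c1, c1)), plus(c0, plus(plus(c1, c1), plus(c1, c0)))), plus(c0, plus(plus(c0, c0), c1))))) = 1 + max(3, 5) = 6
depth(plus(plus(plus(plus(c1, plus(c0, c0)), plus(plus(c0, c0), plus(c0, c1))), plus(plus(plus(c1, plus(c1, c1)), plus(c0, plus(plus(c1, c1), plus(c1, c0)))), plus(c0, plus(plus(c0, c0), c1)))), plus(c0, c1))) = 1 + max(6, 1) = 7

7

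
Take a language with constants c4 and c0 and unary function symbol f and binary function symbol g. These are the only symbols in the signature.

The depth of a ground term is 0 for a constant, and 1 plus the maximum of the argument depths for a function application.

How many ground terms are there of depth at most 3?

Let N_k count ground terms of depth at most k. Each non-constant term of depth ≤ k is some function symbol applied to depth-≤(k−1) arguments, giving N_k = 2 + N_{k-1} + N_{k-1}^2.
N_0 = 2
N_1 = 2 + 2 + 2^2 = 8
N_2 = 2 + 8 + 8^2 = 74
N_3 = 2 + 74 + 74^2 = 5552

5552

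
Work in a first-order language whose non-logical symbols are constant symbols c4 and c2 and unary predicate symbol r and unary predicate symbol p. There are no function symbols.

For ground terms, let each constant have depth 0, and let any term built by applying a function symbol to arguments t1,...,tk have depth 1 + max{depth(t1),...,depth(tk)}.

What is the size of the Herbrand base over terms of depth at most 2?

4

First count ground terms of depth ≤ 2.
With no function symbols every ground term is a constant, so there are exactly 2 ground terms at every depth bound.
N_0 = 2
N_1 = 2
N_2 = 2
Explicitly: c4, c2.
So |H| = 2.
Each predicate of arity r yields |H|^r ground atoms (one per choice of an r-tuple from H):
  r: 2;  p: 2
Total ground atoms: 2 + 2 = 4.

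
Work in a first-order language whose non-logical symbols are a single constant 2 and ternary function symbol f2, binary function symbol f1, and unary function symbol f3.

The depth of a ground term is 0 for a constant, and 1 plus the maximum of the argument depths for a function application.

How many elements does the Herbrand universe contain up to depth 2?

85

If N_k denotes the number of depth-≤k ground terms, the 1 constant gives N_0 = 1, and each function symbol of arity r contributes N_{k-1}^r new terms at level k: N_k = 1 + N_{k-1}^3 + N_{k-1}^2 + N_{k-1}.
N_0 = 1
N_1 = 1 + 1^3 + 1^2 + 1 = 4
N_2 = 1 + 4^3 + 4^2 + 4 = 85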